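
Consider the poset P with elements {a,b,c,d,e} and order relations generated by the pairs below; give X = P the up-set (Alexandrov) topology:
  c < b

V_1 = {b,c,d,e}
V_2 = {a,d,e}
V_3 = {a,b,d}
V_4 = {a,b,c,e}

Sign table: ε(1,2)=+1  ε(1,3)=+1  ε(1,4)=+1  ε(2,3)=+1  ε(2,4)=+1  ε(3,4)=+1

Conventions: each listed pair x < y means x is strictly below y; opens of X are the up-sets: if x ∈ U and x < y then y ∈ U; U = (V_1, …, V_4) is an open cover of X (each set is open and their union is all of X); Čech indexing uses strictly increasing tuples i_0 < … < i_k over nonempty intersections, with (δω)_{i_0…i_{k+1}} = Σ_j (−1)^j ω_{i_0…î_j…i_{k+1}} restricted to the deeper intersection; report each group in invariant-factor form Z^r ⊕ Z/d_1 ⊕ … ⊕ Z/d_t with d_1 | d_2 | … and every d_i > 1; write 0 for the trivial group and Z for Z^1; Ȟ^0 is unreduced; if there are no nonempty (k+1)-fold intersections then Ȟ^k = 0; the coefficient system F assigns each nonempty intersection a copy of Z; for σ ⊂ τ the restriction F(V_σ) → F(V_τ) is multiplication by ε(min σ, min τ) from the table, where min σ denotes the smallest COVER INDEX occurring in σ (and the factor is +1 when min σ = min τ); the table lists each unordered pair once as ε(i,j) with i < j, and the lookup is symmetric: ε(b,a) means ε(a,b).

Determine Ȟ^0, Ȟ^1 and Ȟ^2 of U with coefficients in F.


nerve simplices:
  V12={d,e} V13={b,d} V14={b,c,e} V23={a,d} V24={a,e} V34={a,b}
  V123={d} V124={e} V134={b} V234={a}
C dims 4,6,4; δ0: rk 3, SNF 1^3; δ1: rk 3, SNF 1^3
degree 0: 4−3−0 = 1 → Ȟ^0 ≅ Z
degree 1: 6−3−3 = 0 → Ȟ^1 ≅ 0
degree 2: 4−0−3 = 1 → Ȟ^2 ≅ Z

Ȟ^0 ≅ Z,  Ȟ^1 ≅ 0,  Ȟ^2 ≅ Z


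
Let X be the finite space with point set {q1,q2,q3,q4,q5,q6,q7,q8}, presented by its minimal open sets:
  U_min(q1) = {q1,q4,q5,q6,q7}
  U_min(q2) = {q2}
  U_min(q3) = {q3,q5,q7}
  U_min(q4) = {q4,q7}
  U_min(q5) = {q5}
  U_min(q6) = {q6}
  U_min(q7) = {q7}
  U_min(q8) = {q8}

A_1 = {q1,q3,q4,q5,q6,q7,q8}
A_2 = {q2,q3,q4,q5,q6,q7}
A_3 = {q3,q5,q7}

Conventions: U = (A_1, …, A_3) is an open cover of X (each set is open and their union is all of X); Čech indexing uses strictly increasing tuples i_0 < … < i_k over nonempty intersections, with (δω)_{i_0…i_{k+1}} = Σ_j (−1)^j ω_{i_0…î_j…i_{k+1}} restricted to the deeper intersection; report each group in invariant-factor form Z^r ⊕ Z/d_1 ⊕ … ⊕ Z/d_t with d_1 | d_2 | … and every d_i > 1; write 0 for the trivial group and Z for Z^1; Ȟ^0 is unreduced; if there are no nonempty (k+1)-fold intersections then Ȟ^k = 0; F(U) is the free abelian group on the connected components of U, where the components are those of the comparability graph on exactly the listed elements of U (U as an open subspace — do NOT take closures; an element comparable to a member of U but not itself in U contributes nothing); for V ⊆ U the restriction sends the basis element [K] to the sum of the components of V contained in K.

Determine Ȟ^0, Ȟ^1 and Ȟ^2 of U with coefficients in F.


Ȟ^0 = Z^3, Ȟ^1 = 0 and Ȟ^2 = 0

cover nerve:
  A12={q3,q4,q5,q6,q7} A13={q3,q5,q7} A23={q3,q5,q7}
  A123={q3,q5,q7}
components per intersection:
  A1: {q1,q3,q4,q5,q6,q7} {q8}
  A2: {q2} {q3,q4,q5,q7} {q6}
  A3: {q3,q5,q7}
  A12: {q3,q4,q5,q7} {q6}
  A13: {q3,q5,q7}
  A23: {q3,q5,q7}
  A123: {q3,q5,q7}
C dims 6,4,1; δ0: rk 3, SNF 1^3; δ1: rk 1, SNF 1^1
Ȟ^0: (6−3)−0=3 ⇒ Z^3
Ȟ^1: (4−1)−3=0 ⇒ 0
Ȟ^2: (1−0)−1=0 ⇒ 0


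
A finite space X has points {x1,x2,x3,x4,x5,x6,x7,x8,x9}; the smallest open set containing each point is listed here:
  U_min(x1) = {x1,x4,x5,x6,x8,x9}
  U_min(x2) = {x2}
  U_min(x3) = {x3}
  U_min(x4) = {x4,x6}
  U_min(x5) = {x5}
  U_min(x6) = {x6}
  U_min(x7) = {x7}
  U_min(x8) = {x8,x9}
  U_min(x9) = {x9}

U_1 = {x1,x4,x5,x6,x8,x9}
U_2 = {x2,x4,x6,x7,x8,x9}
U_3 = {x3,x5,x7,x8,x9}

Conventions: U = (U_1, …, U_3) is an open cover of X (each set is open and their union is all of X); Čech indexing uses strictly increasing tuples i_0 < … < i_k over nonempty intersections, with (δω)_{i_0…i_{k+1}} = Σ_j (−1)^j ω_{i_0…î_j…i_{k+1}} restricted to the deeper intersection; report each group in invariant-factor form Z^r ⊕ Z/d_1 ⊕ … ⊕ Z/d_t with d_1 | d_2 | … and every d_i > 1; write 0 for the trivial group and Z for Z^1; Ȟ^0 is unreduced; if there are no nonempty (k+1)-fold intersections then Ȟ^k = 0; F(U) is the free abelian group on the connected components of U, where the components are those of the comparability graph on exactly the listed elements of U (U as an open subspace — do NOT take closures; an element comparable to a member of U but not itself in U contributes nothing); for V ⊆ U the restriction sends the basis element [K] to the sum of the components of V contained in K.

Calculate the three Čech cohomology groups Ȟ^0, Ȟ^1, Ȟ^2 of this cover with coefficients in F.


intersection data:
  U12={x4,x6,x8,x9} U13={x5,x8,x9} U23={x7,x8,x9}
  U123={x8,x9}
components per intersection:
  U1: {x1,x4,x5,x6,x8,x9}
  U2: {x2} {x4,x6} {x7} {x8,x9}
  U3: {x3} {x5} {x7} {x8,x9}
  U12: {x4,x6} {x8,x9}
  U13: {x5} {x8,x9}
  U23: {x7} {x8,x9}
  U123: {x8,x9}
C dims 9,6,1; δ0: rk 5, SNF 1^5; δ1: rk 1, SNF 1^1
Ȟ^0 = (9 − 5) − 0 = 4, so Ȟ^0 ≅ Z^4
Ȟ^1 = (6 − 1) − 5 = 0, so Ȟ^1 ≅ 0
Ȟ^2 = (1 − 0) − 1 = 0, so Ȟ^2 ≅ 0

Ȟ^0 ≅ Z^4, Ȟ^1 ≅ 0 and Ȟ^2 ≅ 0


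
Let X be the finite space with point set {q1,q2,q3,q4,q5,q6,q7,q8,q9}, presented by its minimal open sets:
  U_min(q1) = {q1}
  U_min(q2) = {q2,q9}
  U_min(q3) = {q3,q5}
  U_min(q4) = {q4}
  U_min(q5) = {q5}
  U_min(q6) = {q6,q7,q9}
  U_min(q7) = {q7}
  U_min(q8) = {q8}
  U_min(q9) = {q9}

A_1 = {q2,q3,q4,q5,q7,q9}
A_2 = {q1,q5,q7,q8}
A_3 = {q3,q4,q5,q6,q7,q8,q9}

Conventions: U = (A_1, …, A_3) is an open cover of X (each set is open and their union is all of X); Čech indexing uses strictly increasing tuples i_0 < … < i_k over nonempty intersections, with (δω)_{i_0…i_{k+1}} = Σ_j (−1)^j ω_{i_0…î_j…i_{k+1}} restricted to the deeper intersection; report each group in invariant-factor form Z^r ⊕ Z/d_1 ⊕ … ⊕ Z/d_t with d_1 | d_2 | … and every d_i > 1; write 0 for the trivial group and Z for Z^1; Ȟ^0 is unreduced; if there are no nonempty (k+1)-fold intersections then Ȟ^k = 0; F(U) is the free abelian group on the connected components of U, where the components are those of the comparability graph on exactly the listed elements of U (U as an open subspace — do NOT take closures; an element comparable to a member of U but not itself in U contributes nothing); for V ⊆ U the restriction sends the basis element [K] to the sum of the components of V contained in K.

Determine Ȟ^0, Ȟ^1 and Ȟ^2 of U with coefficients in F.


nerve of the cover:
  A12={q5,q7} A13={q3,q4,q5,q7,q9} A23={q5,q7,q8}
  A123={q5,q7}
components per intersection:
  A1: {q2,q9} {q3,q5} {q4} {q7}
  A2: {q1} {q5} {q7} {q8}
  A3: {q3,q5} {q4} {q6,q7,q9} {q8}
  A12: {q5} {q7}
  A13: {q3,q5} {q4} {q7} {q9}
  A23: {q5} {q7} {q8}
  A123: {q5} {q7}
C dims 12,9,2; δ0: rk 7, SNF 1^7; δ1: rk 2, SNF 1^2
Ȟ^0 = (12 − 7) − 0 = 5, so Ȟ^0 ≅ Z^5
Ȟ^1 = (9 − 2) − 7 = 0, so Ȟ^1 ≅ 0
Ȟ^2 = (2 − 0) − 2 = 0, so Ȟ^2 ≅ 0

Ȟ^0(U;F) ≅ Z^5, Ȟ^1(U;F) ≅ 0, Ȟ^2(U;F) ≅ 0


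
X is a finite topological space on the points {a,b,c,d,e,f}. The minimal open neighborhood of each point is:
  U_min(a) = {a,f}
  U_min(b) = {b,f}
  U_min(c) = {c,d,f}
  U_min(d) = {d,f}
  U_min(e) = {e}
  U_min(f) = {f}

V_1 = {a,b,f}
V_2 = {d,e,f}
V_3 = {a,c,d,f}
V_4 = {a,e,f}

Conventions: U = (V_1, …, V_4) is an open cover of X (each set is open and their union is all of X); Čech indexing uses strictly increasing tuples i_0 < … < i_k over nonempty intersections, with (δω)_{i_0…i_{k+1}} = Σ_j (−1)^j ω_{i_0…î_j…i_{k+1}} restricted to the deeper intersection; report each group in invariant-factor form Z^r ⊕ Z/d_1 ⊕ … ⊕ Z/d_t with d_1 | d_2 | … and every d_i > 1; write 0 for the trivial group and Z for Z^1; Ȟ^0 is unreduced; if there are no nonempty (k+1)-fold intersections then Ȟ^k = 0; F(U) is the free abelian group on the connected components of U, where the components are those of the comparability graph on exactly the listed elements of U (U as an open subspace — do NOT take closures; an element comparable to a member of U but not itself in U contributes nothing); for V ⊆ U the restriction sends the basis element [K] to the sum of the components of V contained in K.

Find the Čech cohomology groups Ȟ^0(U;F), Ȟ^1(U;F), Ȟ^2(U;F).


Ȟ^0(U;F) ≅ Z^2,  Ȟ^1(U;F) ≅ 0,  Ȟ^2(U;F) ≅ 0

nerve simplices:
  V12={f} V13={a,f} V14={a,f} V23={d,f} V24={e,f} V34={a,f}
  V123={f} V124={f} V134={a,f} V234={f}
  V1234={f}
components per intersection:
  V1: {a,b,f}
  V2: {d,f} {e}
  V3: {a,c,d,f}
  V4: {a,f} {e}
  V12: {f}
  V13: {a,f}
  V14: {a,f}
  V23: {d,f}
  V24: {e} {f}
  V34: {a,f}
  V123: {f}
  V124: {f}
  V134: {a,f}
  V234: {f}
  V1234: {f}
C dims 6,7,4,1; δ0: rk 4, SNF 1^4; δ1: rk 3, SNF 1^3; δ2: rk 1, SNF 1^1
degree 0: 6−4−0 = 2 → Ȟ^0 ≅ Z^2
degree 1: 7−3−4 = 0 → Ȟ^1 ≅ 0
degree 2: 4−1−3 = 0 → Ȟ^2 ≅ 0


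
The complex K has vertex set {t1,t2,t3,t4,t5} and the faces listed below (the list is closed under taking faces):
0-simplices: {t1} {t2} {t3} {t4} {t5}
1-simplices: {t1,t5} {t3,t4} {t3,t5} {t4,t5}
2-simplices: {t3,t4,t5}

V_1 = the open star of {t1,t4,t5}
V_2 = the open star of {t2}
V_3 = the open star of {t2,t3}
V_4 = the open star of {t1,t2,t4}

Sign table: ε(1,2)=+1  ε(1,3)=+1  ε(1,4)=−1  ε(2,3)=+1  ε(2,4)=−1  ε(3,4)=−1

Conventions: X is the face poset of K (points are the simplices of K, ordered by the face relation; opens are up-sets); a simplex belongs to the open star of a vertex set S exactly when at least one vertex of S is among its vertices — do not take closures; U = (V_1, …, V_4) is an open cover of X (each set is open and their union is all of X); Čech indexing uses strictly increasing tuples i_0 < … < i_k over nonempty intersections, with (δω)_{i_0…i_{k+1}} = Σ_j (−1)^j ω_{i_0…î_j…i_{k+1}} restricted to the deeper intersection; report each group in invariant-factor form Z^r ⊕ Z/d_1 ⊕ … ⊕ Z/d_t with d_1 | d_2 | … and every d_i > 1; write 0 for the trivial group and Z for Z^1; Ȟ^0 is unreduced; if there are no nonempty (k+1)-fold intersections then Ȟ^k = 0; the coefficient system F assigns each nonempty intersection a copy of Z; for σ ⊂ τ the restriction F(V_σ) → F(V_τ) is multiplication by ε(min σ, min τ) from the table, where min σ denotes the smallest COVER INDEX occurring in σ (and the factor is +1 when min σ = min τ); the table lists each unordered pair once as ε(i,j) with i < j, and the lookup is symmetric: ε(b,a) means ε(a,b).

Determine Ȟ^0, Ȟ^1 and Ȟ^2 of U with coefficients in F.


Ȟ^0(U;F) ≅ Z, Ȟ^1(U;F) ≅ 0, Ȟ^2(U;F) ≅ 0

nonempty overlaps:
  V1={{t1},{t4},{t5},{t1,t5},{t3,t4},{t3,t5},{t4,t5},{t3,t4,t5}} V2={{t2}} V3={{t2},{t3},{t3,t4},{t3,t5},{t3,t4,t5}} V4={{t1},{t2},{t4},{t1,t5},{t3,t4},{t4,t5},{t3,t4,t5}}
  V13={{t3,t4},{t3,t5},{t3,t4,t5}} V14={{t1},{t4},{t1,t5},{t3,t4},{t4,t5},{t3,t4,t5}} V23={{t2}} V24={{t2}} V34={{t2},{t3,t4},{t3,t4,t5}}
  V134={{t3,t4},{t3,t4,t5}} V234={{t2}}
C dims 4,5,2; δ0: rk 3, SNF 1^3; δ1: rk 2, SNF 1^2
degree 0: 4−3−0 = 1 → Ȟ^0 ≅ Z
degree 1: 5−2−3 = 0 → Ȟ^1 ≅ 0
degree 2: 2−0−2 = 0 → Ȟ^2 ≅ 0


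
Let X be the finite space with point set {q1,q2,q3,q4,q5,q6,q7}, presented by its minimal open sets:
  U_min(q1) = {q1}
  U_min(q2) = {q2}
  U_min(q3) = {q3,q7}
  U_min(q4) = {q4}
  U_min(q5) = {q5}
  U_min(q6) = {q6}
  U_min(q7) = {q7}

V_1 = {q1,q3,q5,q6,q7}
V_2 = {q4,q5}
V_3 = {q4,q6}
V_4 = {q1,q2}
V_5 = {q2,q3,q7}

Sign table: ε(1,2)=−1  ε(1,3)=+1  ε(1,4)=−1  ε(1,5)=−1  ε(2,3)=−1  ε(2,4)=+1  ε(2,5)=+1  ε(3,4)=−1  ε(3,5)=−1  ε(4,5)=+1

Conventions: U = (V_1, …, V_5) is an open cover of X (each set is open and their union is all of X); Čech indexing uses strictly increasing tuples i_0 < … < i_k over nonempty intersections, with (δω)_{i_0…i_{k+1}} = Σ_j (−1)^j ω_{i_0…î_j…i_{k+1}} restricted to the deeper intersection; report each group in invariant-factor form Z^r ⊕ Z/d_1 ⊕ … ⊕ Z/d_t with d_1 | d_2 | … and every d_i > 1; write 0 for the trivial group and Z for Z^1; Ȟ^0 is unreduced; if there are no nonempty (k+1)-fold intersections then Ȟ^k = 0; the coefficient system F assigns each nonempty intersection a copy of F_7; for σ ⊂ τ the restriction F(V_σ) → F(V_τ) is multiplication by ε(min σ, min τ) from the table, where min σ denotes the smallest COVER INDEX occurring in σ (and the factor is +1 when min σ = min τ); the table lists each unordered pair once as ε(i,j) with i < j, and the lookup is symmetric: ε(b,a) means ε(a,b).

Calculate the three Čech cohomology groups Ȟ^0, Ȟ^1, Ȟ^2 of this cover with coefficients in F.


Ȟ^0 = Z/7, Ȟ^1 = Z/7 ⊕ Z/7 and Ȟ^2 = 0

nerve simplices:
  V12={q5} V13={q6} V14={q1} V15={q3,q7} V23={q4} V45={q2}
C dims 5,6; δ0: rk_F7 4
degree 0: 5−4−0 = 1 → Ȟ^0 ≅ Z/7
degree 1: 6−0−4 = 2 → Ȟ^1 ≅ Z/7 ⊕ Z/7
degree 2: 0−0−0 = 0 → Ȟ^2 ≅ 0


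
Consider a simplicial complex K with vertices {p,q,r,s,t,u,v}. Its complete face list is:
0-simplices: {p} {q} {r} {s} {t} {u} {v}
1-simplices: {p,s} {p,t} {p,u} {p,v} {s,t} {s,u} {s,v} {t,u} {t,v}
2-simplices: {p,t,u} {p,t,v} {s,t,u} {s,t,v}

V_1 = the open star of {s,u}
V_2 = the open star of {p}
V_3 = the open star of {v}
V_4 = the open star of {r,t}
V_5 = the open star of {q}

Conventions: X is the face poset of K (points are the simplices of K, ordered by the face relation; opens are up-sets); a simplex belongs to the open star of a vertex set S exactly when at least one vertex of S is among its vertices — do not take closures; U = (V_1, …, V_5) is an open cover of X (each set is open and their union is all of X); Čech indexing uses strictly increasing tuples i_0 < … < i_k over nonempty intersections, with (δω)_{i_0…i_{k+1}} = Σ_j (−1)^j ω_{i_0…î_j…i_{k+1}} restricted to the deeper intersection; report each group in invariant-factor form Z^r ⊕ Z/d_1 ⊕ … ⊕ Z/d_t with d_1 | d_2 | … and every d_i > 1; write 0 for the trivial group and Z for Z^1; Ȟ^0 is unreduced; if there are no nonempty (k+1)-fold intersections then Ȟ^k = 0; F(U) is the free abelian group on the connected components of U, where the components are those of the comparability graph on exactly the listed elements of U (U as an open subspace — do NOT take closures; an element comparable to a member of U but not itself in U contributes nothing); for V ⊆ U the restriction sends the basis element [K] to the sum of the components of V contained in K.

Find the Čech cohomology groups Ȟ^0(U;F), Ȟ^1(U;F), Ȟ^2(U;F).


cover nerve:
  V1={{s},{u},{p,s},{p,u},{s,t},{s,u},{s,v},{t,u},{p,t,u},{s,t,u},{s,t,v}} V2={{p},{p,s},{p,t},{p,u},{p,v},{p,t,u},{p,t,v}} V3={{v},{p,v},{s,v},{t,v},{p,t,v},{s,t,v}} V4={{r},{t},{p,t},{s,t},{t,u},{t,v},{p,t,u},{p,t,v},{s,t,u},{s,t,v}} V5={{q}}
  V12={{p,s},{p,u},{p,t,u}} V13={{s,v},{s,t,v}} V14={{s,t},{t,u},{p,t,u},{s,t,u},{s,t,v}} V23={{p,v},{p,t,v}} V24={{p,t},{p,t,u},{p,t,v}} V34={{t,v},{p,t,v},{s,t,v}}
  V124={{p,t,u}} V134={{s,t,v}} V234={{p,t,v}}
components per intersection:
  V1: {{s},{u},{p,s},{p,u},{s,t},{s,u},{s,v},{t,u},{p,t,u},{s,t,u},{s,t,v}}
  V2: {{p},{p,s},{p,t},{p,u},{p,v},{p,t,u},{p,t,v}}
  V3: {{v},{p,v},{s,v},{t,v},{p,t,v},{s,t,v}}
  V4: {{r}} {{t},{p,t},{s,t},{t,u},{t,v},{p,t,u},{p,t,v},{s,t,u},{s,t,v}}
  V5: {{q}}
  V12: {{p,s}} {{p,u},{p,t,u}}
  V13: {{s,v},{s,t,v}}
  V14: {{s,t},{t,u},{p,t,u},{s,t,u},{s,t,v}}
  V23: {{p,v},{p,t,v}}
  V24: {{p,t},{p,t,u},{p,t,v}}
  V34: {{t,v},{p,t,v},{s,t,v}}
  V124: {{p,t,u}}
  V134: {{s,t,v}}
  V234: {{p,t,v}}
C dims 6,7,3; δ0: rk 3, SNF 1^3; δ1: rk 3, SNF 1^3
Ȟ^0: (6−3)−0=3 ⇒ Z^3
Ȟ^1: (7−3)−3=1 ⇒ Z
Ȟ^2: (3−0)−3=0 ⇒ 0

Ȟ^0 = Z^3, Ȟ^1 = Z and Ȟ^2 = 0


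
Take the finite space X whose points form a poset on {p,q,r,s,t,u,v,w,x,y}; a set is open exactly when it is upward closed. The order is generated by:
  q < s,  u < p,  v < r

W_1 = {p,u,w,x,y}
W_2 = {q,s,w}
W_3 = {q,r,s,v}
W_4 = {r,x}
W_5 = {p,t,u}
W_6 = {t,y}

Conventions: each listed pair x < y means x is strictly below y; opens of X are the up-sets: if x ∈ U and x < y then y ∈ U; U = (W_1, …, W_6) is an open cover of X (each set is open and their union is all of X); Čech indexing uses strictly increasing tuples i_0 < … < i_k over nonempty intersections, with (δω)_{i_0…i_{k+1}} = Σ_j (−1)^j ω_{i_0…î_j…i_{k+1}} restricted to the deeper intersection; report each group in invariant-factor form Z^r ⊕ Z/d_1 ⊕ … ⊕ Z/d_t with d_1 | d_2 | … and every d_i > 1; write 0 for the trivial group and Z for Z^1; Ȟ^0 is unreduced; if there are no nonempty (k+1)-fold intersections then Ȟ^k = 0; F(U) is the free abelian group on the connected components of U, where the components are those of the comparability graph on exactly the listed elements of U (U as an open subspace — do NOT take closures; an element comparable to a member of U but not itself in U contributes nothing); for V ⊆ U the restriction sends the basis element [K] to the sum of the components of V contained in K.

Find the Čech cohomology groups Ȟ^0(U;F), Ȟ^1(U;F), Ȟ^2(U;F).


Ȟ^0(U;F) ≅ Z^7,  Ȟ^1(U;F) ≅ 0,  Ȟ^2(U;F) ≅ 0

nonempty overlaps:
  W12={w} W14={x} W15={p,u} W16={y} W23={q,s} W34={r} W56={t}
components per intersection:
  W1: {p,u} {w} {x} {y}
  W2: {q,s} {w}
  W3: {q,s} {r,v}
  W4: {r} {x}
  W5: {p,u} {t}
  W6: {t} {y}
  W12: {w}
  W14: {x}
  W15: {p,u}
  W16: {y}
  W23: {q,s}
  W34: {r}
  W56: {t}
C dims 14,7; δ0: rk 7, SNF 1^7
degree 0: 14−7−0 = 7 → Ȟ^0 ≅ Z^7
degree 1: 7−0−7 = 0 → Ȟ^1 ≅ 0
degree 2: 0−0−0 = 0 → Ȟ^2 ≅ 0


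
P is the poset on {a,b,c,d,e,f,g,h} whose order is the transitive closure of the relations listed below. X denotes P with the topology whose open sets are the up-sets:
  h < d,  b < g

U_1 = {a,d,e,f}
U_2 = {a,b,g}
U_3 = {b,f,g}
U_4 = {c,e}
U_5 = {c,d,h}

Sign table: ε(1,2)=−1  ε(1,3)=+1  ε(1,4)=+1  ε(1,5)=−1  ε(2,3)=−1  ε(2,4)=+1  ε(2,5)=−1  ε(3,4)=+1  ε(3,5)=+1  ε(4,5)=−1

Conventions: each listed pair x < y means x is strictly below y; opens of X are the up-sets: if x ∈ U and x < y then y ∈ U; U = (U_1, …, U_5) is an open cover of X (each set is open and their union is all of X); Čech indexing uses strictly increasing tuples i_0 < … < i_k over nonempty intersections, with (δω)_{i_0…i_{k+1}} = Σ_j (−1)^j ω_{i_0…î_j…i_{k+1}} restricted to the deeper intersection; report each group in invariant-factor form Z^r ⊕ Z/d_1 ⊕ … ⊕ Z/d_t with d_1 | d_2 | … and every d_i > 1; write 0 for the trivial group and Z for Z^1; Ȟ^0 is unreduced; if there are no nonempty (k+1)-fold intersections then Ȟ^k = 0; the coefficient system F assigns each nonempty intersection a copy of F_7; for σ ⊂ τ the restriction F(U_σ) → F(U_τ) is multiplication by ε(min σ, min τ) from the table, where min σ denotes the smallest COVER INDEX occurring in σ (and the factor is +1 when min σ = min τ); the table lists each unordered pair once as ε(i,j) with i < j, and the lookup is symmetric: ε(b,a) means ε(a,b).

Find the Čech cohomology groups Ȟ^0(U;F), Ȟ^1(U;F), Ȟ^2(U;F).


nerve simplices:
  U12={a} U13={f} U14={e} U15={d} U23={b,g} U45={c}
C dims 5,6; δ0: rk_F7 4
degree 0: 5−4−0 = 1 → Ȟ^0 ≅ Z/7
degree 1: 6−0−4 = 2 → Ȟ^1 ≅ Z/7 ⊕ Z/7
degree 2: 0−0−0 = 0 → Ȟ^2 ≅ 0

Ȟ^0 = Z/7, Ȟ^1 = Z/7 ⊕ Z/7 and Ȟ^2 = 0


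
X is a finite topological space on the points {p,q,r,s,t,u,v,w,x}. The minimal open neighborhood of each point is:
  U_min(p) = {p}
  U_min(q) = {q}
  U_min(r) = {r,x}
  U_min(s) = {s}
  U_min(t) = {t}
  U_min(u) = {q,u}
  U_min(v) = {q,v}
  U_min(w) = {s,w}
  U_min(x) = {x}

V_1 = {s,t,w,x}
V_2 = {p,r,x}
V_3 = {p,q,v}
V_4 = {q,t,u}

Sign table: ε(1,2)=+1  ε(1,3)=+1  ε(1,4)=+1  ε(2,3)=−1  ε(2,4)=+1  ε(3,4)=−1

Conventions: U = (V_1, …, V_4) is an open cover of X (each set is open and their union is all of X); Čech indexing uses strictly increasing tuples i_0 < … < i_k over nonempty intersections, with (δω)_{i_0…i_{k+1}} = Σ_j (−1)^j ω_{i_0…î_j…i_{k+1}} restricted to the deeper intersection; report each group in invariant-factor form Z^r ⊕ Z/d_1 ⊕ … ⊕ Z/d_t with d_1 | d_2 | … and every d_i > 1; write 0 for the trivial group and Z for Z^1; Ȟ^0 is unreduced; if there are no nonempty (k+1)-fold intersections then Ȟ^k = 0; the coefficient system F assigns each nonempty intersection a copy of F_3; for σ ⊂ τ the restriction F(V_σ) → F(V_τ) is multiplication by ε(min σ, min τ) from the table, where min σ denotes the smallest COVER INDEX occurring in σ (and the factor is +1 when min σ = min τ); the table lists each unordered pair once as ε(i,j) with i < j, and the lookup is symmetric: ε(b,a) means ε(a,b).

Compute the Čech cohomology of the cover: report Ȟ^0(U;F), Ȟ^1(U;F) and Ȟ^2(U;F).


Ȟ^0 = Z/3; Ȟ^1 = Z/3; Ȟ^2 = 0

nerve of the cover:
  V12={x} V14={t} V23={p} V34={q}
C dims 4,4; δ0: rk_F3 3
Ȟ^0 = (4 − 3) − 0 = 1, so Ȟ^0 ≅ Z/3
Ȟ^1 = (4 − 0) − 3 = 1, so Ȟ^1 ≅ Z/3
Ȟ^2 = (0 − 0) − 0 = 0, so Ȟ^2 ≅ 0


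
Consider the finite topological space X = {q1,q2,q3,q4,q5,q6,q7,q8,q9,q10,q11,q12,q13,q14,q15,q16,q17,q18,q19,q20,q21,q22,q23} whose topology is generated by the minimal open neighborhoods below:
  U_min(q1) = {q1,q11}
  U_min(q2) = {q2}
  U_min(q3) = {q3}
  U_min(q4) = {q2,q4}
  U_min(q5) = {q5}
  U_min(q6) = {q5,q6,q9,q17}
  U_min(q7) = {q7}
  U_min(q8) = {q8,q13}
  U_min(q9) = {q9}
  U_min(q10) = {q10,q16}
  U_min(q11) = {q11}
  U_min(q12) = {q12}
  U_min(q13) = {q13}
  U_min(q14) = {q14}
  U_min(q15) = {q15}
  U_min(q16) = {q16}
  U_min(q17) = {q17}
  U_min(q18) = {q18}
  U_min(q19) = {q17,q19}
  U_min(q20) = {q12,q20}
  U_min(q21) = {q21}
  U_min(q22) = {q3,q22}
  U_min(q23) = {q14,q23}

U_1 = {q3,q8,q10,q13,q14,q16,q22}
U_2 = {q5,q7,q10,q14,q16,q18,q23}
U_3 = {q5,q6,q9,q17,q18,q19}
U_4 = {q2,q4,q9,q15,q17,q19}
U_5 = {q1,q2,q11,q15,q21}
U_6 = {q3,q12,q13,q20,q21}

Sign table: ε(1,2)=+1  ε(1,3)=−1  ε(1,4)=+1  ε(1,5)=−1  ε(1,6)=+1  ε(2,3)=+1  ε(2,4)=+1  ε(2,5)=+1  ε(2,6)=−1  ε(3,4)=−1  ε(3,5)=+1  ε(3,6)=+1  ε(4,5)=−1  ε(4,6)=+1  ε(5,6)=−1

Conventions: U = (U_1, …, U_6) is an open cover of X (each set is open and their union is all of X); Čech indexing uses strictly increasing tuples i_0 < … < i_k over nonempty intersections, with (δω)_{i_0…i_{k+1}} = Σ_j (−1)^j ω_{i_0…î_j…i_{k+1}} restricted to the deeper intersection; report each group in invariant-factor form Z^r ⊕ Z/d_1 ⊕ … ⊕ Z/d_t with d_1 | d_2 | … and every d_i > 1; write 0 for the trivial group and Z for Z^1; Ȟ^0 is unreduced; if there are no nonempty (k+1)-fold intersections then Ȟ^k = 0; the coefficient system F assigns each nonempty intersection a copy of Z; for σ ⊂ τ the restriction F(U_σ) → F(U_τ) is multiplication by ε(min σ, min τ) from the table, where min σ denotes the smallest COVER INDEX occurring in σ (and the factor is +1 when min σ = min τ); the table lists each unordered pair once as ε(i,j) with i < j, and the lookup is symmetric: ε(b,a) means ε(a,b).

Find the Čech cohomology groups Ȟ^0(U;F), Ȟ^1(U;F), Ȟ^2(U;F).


Ȟ^0 = 0, Ȟ^1 = Z/2, Ȟ^2 = 0

nonempty overlaps:
  U12={q10,q14,q16} U16={q3,q13} U23={q5,q18} U34={q9,q17,q19} U45={q2,q15} U56={q21}
C dims 6,6; δ0: rk 6, SNF 1^5·2
degree 0: 6−6−0 = 0 → Ȟ^0 ≅ 0
degree 1: 6−0−6 = 0 plus torsion [2] → Ȟ^1 ≅ Z/2
degree 2: 0−0−0 = 0 → Ȟ^2 ≅ 0


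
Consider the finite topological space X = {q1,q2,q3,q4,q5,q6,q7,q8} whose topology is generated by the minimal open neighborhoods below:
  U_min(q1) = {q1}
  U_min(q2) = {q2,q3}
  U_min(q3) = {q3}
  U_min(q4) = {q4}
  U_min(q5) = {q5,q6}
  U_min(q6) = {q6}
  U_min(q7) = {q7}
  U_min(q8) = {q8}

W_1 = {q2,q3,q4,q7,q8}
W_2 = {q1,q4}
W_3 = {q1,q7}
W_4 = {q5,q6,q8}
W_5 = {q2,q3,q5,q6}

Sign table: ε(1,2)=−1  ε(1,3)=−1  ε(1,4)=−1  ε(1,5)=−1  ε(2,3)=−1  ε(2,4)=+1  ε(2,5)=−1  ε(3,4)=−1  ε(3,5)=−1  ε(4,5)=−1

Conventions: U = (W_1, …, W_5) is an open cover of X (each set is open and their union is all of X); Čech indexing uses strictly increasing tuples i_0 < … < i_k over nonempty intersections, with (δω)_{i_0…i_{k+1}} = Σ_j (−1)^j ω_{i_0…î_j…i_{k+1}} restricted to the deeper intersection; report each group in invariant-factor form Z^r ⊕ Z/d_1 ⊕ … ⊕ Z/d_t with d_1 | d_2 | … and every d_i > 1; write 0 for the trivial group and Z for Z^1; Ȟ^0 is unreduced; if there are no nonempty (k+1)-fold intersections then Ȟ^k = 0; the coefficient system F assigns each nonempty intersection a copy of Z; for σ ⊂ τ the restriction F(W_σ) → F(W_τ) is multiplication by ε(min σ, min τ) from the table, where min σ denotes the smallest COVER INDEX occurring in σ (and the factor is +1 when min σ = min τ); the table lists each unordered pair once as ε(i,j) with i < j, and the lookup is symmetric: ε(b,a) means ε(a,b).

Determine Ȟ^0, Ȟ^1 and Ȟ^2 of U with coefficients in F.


Ȟ^0(U;F) ≅ 0; Ȟ^1(U;F) ≅ Z ⊕ Z/2; Ȟ^2(U;F) ≅ 0

nonempty overlaps:
  W12={q4} W13={q7} W14={q8} W15={q2,q3} W23={q1} W45={q5,q6}
C dims 5,6; δ0: rk 5, SNF 1^4·2
degree 0: 5−5−0 = 0 → Ȟ^0 ≅ 0
degree 1: 6−0−5 = 1 plus torsion [2] → Ȟ^1 ≅ Z ⊕ Z/2
degree 2: 0−0−0 = 0 → Ȟ^2 ≅ 0


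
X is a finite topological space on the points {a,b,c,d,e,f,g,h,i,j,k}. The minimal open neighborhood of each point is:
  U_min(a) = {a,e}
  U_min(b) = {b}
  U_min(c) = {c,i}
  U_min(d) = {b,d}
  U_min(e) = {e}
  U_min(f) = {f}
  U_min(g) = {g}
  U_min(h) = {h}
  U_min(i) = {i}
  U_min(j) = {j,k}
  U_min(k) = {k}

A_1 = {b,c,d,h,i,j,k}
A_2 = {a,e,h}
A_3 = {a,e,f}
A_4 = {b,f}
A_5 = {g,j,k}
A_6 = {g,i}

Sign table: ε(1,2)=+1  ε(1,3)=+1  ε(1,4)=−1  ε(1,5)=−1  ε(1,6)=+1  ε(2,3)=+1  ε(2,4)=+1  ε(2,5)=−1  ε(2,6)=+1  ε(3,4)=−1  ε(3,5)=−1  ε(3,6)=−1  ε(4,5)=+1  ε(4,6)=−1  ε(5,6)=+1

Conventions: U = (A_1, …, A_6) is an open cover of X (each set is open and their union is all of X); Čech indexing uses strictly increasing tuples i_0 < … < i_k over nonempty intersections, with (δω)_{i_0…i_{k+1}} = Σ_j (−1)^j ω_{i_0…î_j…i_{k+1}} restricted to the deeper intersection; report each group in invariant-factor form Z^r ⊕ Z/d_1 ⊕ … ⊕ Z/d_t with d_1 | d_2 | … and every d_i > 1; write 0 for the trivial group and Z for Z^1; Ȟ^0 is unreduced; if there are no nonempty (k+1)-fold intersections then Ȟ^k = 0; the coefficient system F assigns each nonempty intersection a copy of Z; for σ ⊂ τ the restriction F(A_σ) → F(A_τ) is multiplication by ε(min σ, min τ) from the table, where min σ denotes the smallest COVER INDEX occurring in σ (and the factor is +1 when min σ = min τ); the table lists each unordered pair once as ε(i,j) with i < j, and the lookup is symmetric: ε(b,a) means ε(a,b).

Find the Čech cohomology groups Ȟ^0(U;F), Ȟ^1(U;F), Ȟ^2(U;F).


Ȟ^0(U;F) ≅ 0,  Ȟ^1(U;F) ≅ Z ⊕ Z/2,  Ȟ^2(U;F) ≅ 0

nerve of the cover:
  A12={h} A14={b} A15={j,k} A16={i} A23={a,e} A34={f} A56={g}
C dims 6,7; δ0: rk 6, SNF 1^5·2
Ȟ^0 = (6 − 6) − 0 = 0, so Ȟ^0 ≅ 0
Ȟ^1 = (7 − 0) − 6 = 1 plus torsion [2], so Ȟ^1 ≅ Z ⊕ Z/2
Ȟ^2 = (0 − 0) − 0 = 0, so Ȟ^2 ≅ 0


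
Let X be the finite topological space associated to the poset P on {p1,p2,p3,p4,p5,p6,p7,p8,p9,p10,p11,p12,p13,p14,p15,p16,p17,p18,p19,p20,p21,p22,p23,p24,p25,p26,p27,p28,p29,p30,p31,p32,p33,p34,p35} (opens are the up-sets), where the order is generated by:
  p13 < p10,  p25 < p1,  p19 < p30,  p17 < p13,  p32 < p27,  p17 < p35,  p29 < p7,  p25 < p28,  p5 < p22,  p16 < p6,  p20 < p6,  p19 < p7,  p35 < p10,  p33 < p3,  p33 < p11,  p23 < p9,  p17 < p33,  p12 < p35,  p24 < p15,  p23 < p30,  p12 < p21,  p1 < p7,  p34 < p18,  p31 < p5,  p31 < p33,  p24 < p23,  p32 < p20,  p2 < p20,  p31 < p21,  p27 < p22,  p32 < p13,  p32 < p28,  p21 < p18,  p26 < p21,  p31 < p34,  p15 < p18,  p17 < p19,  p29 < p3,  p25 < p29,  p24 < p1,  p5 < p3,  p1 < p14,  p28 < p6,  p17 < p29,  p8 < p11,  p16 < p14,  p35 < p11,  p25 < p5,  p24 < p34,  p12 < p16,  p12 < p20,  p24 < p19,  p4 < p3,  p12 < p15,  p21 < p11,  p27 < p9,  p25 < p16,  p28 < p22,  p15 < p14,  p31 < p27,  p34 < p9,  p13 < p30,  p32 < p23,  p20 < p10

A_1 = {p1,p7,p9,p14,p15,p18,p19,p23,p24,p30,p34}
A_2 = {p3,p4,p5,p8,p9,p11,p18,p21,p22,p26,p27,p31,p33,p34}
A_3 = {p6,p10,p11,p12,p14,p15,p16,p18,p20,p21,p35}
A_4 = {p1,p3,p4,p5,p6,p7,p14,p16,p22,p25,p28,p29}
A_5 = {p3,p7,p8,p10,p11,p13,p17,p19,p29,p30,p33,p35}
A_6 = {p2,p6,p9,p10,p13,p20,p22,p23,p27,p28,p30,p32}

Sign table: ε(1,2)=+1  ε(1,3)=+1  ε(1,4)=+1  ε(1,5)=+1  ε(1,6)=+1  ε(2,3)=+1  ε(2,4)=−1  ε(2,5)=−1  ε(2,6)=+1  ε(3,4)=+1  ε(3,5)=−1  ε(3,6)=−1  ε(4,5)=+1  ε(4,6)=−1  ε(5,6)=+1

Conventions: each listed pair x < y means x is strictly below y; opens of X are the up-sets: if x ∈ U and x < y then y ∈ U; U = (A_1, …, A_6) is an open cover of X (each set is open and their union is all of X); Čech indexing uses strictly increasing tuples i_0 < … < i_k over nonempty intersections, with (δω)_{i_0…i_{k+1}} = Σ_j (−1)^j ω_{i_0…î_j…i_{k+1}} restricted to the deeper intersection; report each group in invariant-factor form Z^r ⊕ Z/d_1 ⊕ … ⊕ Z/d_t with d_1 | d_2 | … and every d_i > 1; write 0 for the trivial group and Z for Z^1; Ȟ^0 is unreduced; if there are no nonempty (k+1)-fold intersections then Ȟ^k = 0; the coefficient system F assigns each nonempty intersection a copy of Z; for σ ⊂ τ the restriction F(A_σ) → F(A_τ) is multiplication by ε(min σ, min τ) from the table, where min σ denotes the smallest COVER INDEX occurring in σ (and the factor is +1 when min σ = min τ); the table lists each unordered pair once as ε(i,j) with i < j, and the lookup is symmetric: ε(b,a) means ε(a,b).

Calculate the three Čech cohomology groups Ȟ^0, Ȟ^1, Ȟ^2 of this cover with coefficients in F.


Ȟ^0(U;F) ≅ 0, Ȟ^1(U;F) ≅ Z/2, Ȟ^2(U;F) ≅ Z

nerve of the cover:
  A12={p9,p18,p34} A13={p14,p15,p18} A14={p1,p7,p14} A15={p7,p19,p30} A16={p9,p23,p30} A23={p11,p18,p21} A24={p3,p4,p5,p22} A25={p3,p8,p11,p33} A26={p9,p22,p27} A34={p6,p14,p16} A35={p10,p11,p35} A36={p6,p10,p20} A45={p3,p7,p29} A46={p6,p22,p28} A56={p10,p13,p30}
  A123={p18} A126={p9} A134={p14} A145={p7} A156={p30} A235={p11} A245={p3} A246={p22} A346={p6} A356={p10}
C dims 6,15,10; δ0: rk 6, SNF 1^5·2; δ1: rk 9, SNF 1^9
Ȟ^0 = (6 − 6) − 0 = 0, so Ȟ^0 ≅ 0
Ȟ^1 = (15 − 9) − 6 = 0 plus torsion [2], so Ȟ^1 ≅ Z/2
Ȟ^2 = (10 − 0) − 9 = 1, so Ȟ^2 ≅ Z


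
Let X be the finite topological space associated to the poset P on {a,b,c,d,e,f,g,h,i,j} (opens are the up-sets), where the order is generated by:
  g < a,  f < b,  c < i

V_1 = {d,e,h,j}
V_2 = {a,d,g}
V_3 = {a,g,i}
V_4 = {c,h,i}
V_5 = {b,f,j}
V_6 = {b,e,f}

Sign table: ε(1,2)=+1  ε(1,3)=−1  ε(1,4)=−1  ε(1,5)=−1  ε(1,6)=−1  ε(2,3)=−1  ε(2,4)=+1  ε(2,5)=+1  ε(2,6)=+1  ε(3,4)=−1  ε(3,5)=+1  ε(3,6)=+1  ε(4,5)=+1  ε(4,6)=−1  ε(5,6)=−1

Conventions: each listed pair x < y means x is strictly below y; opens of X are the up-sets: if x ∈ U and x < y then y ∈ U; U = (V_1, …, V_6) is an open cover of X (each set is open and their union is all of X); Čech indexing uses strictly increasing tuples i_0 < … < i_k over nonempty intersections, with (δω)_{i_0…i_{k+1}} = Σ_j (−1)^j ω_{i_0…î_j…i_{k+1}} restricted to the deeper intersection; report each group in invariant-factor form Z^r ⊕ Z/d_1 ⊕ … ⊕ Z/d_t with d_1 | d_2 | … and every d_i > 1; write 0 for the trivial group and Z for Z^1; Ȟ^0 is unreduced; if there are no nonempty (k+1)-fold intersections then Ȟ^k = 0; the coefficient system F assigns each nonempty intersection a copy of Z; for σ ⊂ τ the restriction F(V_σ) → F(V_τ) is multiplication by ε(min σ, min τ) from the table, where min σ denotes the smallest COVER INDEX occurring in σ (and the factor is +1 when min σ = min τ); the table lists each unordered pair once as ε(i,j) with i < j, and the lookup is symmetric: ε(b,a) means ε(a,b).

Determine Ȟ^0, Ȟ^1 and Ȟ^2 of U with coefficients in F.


Ȟ^0(U;F) ≅ 0, Ȟ^1(U;F) ≅ Z ⊕ Z/2, Ȟ^2(U;F) ≅ 0

nerve of the cover:
  V12={d} V14={h} V15={j} V16={e} V23={a,g} V34={i} V56={b,f}
C dims 6,7; δ0: rk 6, SNF 1^5·2
Ȟ^0 = (6 − 6) − 0 = 0, so Ȟ^0 ≅ 0
Ȟ^1 = (7 − 0) − 6 = 1 plus torsion [2], so Ȟ^1 ≅ Z ⊕ Z/2
Ȟ^2 = (0 − 0) − 0 = 0, so Ȟ^2 ≅ 0


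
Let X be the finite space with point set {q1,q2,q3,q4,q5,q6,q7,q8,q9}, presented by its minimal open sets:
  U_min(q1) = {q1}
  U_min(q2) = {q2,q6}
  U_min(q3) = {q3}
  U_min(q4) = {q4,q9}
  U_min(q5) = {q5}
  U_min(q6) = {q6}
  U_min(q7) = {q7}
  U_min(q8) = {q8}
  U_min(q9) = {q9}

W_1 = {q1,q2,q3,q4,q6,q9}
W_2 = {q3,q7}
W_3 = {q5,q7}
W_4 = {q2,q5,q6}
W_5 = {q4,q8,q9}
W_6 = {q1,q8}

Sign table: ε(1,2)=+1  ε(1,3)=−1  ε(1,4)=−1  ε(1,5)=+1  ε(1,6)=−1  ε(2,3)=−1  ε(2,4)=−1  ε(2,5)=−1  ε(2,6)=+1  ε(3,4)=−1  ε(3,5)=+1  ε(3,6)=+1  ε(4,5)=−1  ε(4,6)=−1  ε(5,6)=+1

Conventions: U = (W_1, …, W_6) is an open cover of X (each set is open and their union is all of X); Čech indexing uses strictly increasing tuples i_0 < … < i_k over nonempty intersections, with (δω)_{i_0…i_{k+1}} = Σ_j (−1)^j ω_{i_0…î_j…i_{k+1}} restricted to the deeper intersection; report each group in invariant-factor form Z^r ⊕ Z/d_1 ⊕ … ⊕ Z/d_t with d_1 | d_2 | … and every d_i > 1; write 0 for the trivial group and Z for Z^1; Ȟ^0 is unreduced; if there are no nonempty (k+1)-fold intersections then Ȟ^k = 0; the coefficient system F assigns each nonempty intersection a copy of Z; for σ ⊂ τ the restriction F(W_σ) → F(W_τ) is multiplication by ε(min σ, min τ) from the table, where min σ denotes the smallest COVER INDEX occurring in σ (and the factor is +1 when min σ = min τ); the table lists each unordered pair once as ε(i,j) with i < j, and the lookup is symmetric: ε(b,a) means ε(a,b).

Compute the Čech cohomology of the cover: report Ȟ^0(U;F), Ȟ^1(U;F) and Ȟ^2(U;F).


nonempty intersections:
  W12={q3} W14={q2,q6} W15={q4,q9} W16={q1} W23={q7} W34={q5} W56={q8}
C dims 6,7; δ0: rk 6, SNF 1^5·2
Ȟ^0: (6−6)−0=0 ⇒ 0
Ȟ^1: (7−0)−6=1 plus torsion [2] ⇒ Z ⊕ Z/2
Ȟ^2: (0−0)−0=0 ⇒ 0

Ȟ^0(U;F) ≅ 0; Ȟ^1(U;F) ≅ Z ⊕ Z/2; Ȟ^2(U;F) ≅ 0


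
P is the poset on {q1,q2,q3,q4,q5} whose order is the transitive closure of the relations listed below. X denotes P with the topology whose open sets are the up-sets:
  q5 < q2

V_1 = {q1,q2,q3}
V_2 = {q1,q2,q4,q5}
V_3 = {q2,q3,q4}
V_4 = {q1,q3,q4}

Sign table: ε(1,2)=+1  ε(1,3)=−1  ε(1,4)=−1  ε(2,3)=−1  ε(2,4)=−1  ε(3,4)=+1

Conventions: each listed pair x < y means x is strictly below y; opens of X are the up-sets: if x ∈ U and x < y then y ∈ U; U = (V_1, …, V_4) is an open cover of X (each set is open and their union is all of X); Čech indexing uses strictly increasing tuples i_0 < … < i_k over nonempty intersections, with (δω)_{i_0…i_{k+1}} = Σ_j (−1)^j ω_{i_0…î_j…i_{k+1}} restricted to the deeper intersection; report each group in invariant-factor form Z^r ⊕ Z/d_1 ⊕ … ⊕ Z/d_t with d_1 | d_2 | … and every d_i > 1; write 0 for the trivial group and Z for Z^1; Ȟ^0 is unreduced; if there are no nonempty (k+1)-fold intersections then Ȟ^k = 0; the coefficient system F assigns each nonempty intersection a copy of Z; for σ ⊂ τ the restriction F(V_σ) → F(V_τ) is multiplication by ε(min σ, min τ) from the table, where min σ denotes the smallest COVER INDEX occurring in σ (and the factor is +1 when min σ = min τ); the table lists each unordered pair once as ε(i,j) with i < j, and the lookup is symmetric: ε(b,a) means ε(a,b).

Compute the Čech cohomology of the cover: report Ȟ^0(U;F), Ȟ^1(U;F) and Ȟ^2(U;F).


Ȟ^0(U;F) ≅ Z, Ȟ^1(U;F) ≅ 0, Ȟ^2(U;F) ≅ Z

nonempty intersections:
  V12={q1,q2} V13={q2,q3} V14={q1,q3} V23={q2,q4} V24={q1,q4} V34={q3,q4}
  V123={q2} V124={q1} V134={q3} V234={q4}
C dims 4,6,4; δ0: rk 3, SNF 1^3; δ1: rk 3, SNF 1^3
Ȟ^0: (4−3)−0=1 ⇒ Z
Ȟ^1: (6−3)−3=0 ⇒ 0
Ȟ^2: (4−0)−3=1 ⇒ Z


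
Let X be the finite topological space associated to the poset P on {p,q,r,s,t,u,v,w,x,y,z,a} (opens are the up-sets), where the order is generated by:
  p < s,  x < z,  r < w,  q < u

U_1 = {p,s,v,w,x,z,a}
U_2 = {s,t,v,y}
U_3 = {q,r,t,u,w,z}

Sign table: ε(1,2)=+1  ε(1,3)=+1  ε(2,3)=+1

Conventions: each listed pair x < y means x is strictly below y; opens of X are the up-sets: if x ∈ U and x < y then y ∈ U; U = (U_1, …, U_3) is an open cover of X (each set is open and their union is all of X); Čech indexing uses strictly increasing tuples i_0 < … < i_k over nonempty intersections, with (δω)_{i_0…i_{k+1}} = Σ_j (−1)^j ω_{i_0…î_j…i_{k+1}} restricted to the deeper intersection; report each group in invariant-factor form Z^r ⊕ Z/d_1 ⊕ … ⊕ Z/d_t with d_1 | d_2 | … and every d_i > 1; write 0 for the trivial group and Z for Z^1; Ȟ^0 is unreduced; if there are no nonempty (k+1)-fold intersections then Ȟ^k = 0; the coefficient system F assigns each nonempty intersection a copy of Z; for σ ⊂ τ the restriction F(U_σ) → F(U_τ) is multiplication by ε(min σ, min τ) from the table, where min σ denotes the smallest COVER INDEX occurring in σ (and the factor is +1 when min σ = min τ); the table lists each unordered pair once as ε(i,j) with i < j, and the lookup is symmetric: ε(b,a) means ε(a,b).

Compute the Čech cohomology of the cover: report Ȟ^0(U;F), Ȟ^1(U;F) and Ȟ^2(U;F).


nonempty intersections:
  U12={s,v} U13={w,z} U23={t}
C dims 3,3; δ0: rk 2, SNF 1^2
Ȟ^0: (3−2)−0=1 ⇒ Z
Ȟ^1: (3−0)−2=1 ⇒ Z
Ȟ^2: (0−0)−0=0 ⇒ 0

Ȟ^0 = Z; Ȟ^1 = Z; Ȟ^2 = 0


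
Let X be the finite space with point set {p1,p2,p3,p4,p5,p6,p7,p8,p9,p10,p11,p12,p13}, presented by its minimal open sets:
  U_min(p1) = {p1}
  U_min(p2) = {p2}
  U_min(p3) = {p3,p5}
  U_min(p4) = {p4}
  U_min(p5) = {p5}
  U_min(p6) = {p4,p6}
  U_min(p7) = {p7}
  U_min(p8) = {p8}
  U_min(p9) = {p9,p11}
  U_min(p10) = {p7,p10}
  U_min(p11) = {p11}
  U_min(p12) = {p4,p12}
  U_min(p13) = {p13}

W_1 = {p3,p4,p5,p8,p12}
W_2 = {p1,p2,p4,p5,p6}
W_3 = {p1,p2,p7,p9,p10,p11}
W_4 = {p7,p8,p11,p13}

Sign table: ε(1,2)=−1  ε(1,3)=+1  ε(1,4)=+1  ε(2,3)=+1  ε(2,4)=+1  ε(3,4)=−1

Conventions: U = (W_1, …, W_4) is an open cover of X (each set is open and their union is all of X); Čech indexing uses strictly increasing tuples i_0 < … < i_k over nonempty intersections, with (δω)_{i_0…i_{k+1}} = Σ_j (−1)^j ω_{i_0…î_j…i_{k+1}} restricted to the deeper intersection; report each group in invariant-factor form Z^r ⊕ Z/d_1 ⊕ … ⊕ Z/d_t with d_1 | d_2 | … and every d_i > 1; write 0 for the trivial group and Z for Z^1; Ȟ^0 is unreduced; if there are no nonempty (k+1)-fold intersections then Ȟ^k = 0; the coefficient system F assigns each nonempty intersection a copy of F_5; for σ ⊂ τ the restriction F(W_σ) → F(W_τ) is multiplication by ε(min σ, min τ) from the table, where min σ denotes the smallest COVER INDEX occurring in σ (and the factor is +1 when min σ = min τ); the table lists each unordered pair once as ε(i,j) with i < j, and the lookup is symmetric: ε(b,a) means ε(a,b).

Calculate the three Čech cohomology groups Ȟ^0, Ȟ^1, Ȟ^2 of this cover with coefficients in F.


nonempty overlaps:
  W12={p4,p5} W14={p8} W23={p1,p2} W34={p7,p11}
C dims 4,4; δ0: rk_F5 3
degree 0: 4−3−0 = 1 → Ȟ^0 ≅ Z/5
degree 1: 4−0−3 = 1 → Ȟ^1 ≅ Z/5
degree 2: 0−0−0 = 0 → Ȟ^2 ≅ 0

Ȟ^0 ≅ Z/5; Ȟ^1 ≅ Z/5; Ȟ^2 ≅ 0


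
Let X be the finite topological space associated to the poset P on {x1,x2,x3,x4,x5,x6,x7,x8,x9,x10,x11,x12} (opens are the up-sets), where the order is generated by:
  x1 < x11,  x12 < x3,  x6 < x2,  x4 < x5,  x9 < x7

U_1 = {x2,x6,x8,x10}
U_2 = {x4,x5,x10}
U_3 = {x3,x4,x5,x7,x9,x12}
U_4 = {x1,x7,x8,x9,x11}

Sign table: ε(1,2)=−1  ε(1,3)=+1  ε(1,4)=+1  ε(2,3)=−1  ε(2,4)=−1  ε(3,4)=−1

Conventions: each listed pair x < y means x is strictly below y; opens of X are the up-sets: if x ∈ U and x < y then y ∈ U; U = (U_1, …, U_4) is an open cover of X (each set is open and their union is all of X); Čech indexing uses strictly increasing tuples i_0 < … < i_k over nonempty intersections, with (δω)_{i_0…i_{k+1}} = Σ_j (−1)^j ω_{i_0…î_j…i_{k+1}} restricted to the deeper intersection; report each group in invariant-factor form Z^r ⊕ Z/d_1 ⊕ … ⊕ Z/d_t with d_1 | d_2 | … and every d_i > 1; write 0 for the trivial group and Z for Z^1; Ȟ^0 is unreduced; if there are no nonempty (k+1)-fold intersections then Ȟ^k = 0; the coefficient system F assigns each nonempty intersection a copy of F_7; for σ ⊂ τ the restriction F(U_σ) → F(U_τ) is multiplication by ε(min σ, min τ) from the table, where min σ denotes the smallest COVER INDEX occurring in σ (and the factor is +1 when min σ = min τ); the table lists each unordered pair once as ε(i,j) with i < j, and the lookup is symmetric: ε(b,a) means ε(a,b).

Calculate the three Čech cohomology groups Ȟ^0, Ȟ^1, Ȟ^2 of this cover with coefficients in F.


intersection data:
  U12={x10} U14={x8} U23={x4,x5} U34={x7,x9}
C dims 4,4; δ0: rk_F7 4
Ȟ^0 = (4 − 4) − 0 = 0, so Ȟ^0 ≅ 0
Ȟ^1 = (4 − 0) − 4 = 0, so Ȟ^1 ≅ 0
Ȟ^2 = (0 − 0) − 0 = 0, so Ȟ^2 ≅ 0

Ȟ^0 = 0; Ȟ^1 = 0; Ȟ^2 = 0
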